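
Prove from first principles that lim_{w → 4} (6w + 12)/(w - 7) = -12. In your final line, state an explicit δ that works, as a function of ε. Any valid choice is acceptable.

Suppose ε > 0. We want δ > 0 with 0 < |w − 4| < δ ⇒ |(6w + 12)/(w - 7) + 12| < ε.
Combining over a common denominator, (6w + 12)/(w - 7) + 12 = [(6w + 12)·(-3) − 36·(w - 7)] / [(-3)·(w - 7)] = -54(w − 4) / ((-3)(w - 7)).
So |(6w + 12)/(w - 7) + 12| = 54|w − 4| / (3·|w − 7|).
Require δ ≤ 3/2, so |w − 7| ≥ |-3| − |w − 4| > 3 − 3/2 = 3/2.
Hence |(6w + 12)/(w - 7) + 12| < 54|w − 4|/(3·(3/2)) = 12|w − 4|, which is < ε once |w − 4| < (1/12)ε.
Take δ = min(3/2, (1/12)ε). Then 0 < |w − 4| < δ forces both bounds, so |(6w + 12)/(w - 7) + 12| < ε.

δ = min(3/2, (1/12)ε)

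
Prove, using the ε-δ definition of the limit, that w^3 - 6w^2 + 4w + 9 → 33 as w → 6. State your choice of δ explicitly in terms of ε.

Suppose ε > 0. We want δ > 0 such that 0 < |w − 6| < δ implies |(w^3 - 6w^2 + 4w + 9) − 33| < ε.
(w^3 - 6w^2 + 4w + 9) − 33 = w^3 - 6w^2 + 4w - 24 = (w − 6)(w^2 + 4).
So |(w^3 - 6w^2 + 4w + 9) − 33| = |w − 6|·|w^2 + 4|.
Assume first that |w − 6| < 2, so |w| < 8. Then |w^2 + 4| ≤ 8^2 + 4 = 68.
Hence |(w^3 - 6w^2 + 4w + 9) − 33| ≤ 68|w − 6| < ε provided |w − 6| < ε/68.
Choosing δ = min(2, ε/68) ensures both conditions, hence |(w^3 - 6w^2 + 4w + 9) − 33| < ε.

δ = min(2, ε/68)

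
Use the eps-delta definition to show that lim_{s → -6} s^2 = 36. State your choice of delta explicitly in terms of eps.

delta = min(1, eps/13)

Let eps > 0. We seek delta > 0 with 0 < |s + 6| < delta ⇒ |s^2 − 36| < eps.
Factor: s^2 − 36 = (s + 6)(s - 6), so |s^2 − 36| = |s + 6|·|s - 6|.
Restrict delta ≤ 1. Then |s + 6| < 1 gives |s| < 7, so by the triangle inequality |s - 6| ≤ 7 + 6 = 13.
Hence |s^2 − 36| ≤ 13|s + 6|, which is < eps once |s + 6| < eps/13.
Take delta = min(1, eps/13). If 0 < |s + 6| < delta then both bounds hold and |s^2 − 36| ≤ 13|s + 6| < 13·(eps/13) = eps.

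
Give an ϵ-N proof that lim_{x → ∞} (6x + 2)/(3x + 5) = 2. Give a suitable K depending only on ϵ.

K = (8/3)/ϵ

Fix ϵ > 0. We seek K > 0 such that x > K implies |(6x + 2)/(3x + 5) − 2| < ϵ.
(6x + 2)/(3x + 5) − 2 = (3(6x + 2) − 6(3x + 5)) / (3(3x + 5)) = -24/(3(3x + 5)).
For x > 0 we have 3x + 5 > 3x, so |(6x + 2)/(3x + 5) − 2| = 24/(3(3x + 5)) < 24/(3·3x) = (8/3)/x.
Thus |(6x + 2)/(3x + 5) − 2| < ϵ whenever x > (8/3)/ϵ.
Take K = (8/3)/ϵ. If x > K then |(6x + 2)/(3x + 5) − 2| < (8/3)/x < ϵ.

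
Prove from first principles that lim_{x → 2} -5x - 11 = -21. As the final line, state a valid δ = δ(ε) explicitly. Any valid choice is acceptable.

Suppose ε > 0. We need δ > 0 so that 0 < |x − 2| < δ implies |(-5x - 11) + 21| < ε.
Since (-5x - 11) + 21 = -5(x − 2), we have |(-5x - 11) + 21| = 5|x − 2|.
Thus it suffices that |x − 2| < ε/5.
Choosing δ = ε/5 gives |(-5x - 11) + 21| = 5|x − 2| < ε whenever |x − 2| < δ.

δ = ε/5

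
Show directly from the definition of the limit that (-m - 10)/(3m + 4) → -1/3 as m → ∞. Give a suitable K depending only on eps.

K = (26/9)/eps

Let eps > 0. For m ≥ 1, |(-m - 10)/(3m + 4) + 1/3| = |-26|/(3(3m + 4)) = 26/(3(3m + 4)).
Since 3m + 4 ≥ 3m for m ≥ 1, this is ≤ 26/(3·3m) = (26/9)/m.
So |(-m - 10)/(3m + 4) + 1/3| < eps whenever m > (26/9)/eps.
Take K = (26/9)/eps. If m > K then |(-m - 10)/(3m + 4) + 1/3| ≤ (26/9)/m < eps.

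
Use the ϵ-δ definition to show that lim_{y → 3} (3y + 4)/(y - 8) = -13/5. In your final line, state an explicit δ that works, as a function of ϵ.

Fix ϵ > 0. We want δ > 0 with 0 < |y − 3| < δ ⇒ |(3y + 4)/(y - 8) + 13/5| < ϵ.
Combining over a common denominator, (3y + 4)/(y - 8) + 13/5 = [(3y + 4)·(-5) − 13·(y - 8)] / [(-5)·(y - 8)] = -28(y − 3) / ((-5)(y - 8)).
So |(3y + 4)/(y - 8) + 13/5| = 28|y − 3| / (5·|y − 8|).
Restrict δ ≤ 5/2. Then |y − 3| < 5/2 gives |y − 8| = |(y − 3) + (-5)| ≥ 5 − 5/2 = 5/2.
Hence |(3y + 4)/(y - 8) + 13/5| < 28|y − 3|/(5·(5/2)) = (56/25)|y − 3|, which is < ϵ once |y − 3| < (25/56)ϵ.
Take δ = min(5/2, (25/56)ϵ). Then 0 < |y − 3| < δ forces both bounds, so |(3y + 4)/(y - 8) + 13/5| < ϵ.

δ = min(5/2, (25/56)ϵ)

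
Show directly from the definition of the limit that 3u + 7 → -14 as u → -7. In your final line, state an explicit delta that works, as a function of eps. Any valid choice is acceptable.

Suppose eps > 0. We need delta > 0 so that 0 < |u + 7| < delta implies |(3u + 7) + 14| < eps.
Since (3u + 7) + 14 = 3(u + 7), we have |(3u + 7) + 14| = 3|u + 7|.
Thus it suffices that |u + 7| < eps/3.
Take delta = eps/3. If 0 < |u + 7| < delta then |(3u + 7) + 14| = 3|u + 7| < 3·(eps/3) = eps.

delta = eps/3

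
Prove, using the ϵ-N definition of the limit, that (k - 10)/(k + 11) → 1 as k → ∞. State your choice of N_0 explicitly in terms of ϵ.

N_0 = 21/ϵ

Suppose ϵ > 0. For k ≥ 1, |(k - 10)/(k + 11) − 1| = |-21|/((k + 11)) = 21/((k + 11)).
Since k + 11 ≥ k for k ≥ 1, this is ≤ 21/(k) = 21/k.
So |(k - 10)/(k + 11) − 1| < ϵ whenever k > 21/ϵ.
Take N_0 = 21/ϵ. If k > N_0 then |(k - 10)/(k + 11) − 1| ≤ 21/k < ϵ.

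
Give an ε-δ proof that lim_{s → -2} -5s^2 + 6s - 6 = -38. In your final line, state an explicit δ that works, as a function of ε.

δ = min(1, ε/31)

Suppose ε > 0. We want δ > 0 such that 0 < |s + 2| < δ implies |(-5s^2 + 6s - 6) + 38| < ε.
(-5s^2 + 6s - 6) + 38 = -5s^2 + 6s + 32 = (s + 2)(-5s + 16).
So |(-5s^2 + 6s - 6) + 38| = |s + 2|·|-5s + 16|.
Require δ ≤ 1. Then |s + 2| < 1 gives |s| < 3, and by the triangle inequality |-5s + 16| ≤ 5·3 + 16 = 31.
Hence |(-5s^2 + 6s - 6) + 38| ≤ 31|s + 2| < ε provided |s + 2| < ε/31.
Take δ = min(1, ε/31). Then 0 < |s + 2| < δ gives both |s + 2| < 1 and |s + 2| < ε/31, so |(-5s^2 + 6s - 6) + 38| < ε.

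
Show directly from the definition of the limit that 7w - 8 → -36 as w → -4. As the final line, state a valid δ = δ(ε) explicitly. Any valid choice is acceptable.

Suppose ε > 0. We need δ > 0 so that 0 < |w + 4| < δ implies |(7w - 8) + 36| < ε.
Since (7w - 8) + 36 = 7(w + 4), we have |(7w - 8) + 36| = 7|w + 4|.
So 7|w + 4| < ε exactly when |w + 4| < ε/7.
Choosing δ = ε/7 gives |(7w - 8) + 36| = 7|w + 4| < ε whenever |w + 4| < δ.

δ = ε/7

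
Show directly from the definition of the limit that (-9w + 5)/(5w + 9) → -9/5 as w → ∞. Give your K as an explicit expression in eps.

Suppose eps > 0. We seek K > 0 such that w > K implies |(-9w + 5)/(5w + 9) + 9/5| < eps.
(-9w + 5)/(5w + 9) + 9/5 = (5(-9w + 5) − (-9)(5w + 9)) / (5(5w + 9)) = 106/(5(5w + 9)).
For w > 0 we have 5w + 9 > 5w, so |(-9w + 5)/(5w + 9) + 9/5| = 106/(5(5w + 9)) < 106/(5·5w) = (106/25)/w.
Thus |(-9w + 5)/(5w + 9) + 9/5| < eps whenever w > (106/25)/eps.
Take K = (106/25)/eps. If w > K then |(-9w + 5)/(5w + 9) + 9/5| < (106/25)/w < eps.

K = (106/25)/eps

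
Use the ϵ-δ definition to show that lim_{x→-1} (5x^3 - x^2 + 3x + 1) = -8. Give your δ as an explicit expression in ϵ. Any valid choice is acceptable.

δ = min(2, ϵ/72)

Let ϵ > 0 be given. We want δ > 0 such that 0 < |x + 1| < δ implies |(5x^3 - x^2 + 3x + 1) + 8| < ϵ.
(5x^3 - x^2 + 3x + 1) + 8 = 5x^3 - x^2 + 3x + 9 = (x + 1)(5x^2 - 6x + 9).
So |(5x^3 - x^2 + 3x + 1) + 8| = |x + 1|·|5x^2 - 6x + 9|.
Assume first that |x + 1| < 2, so |x| < 3. Then |5x^2 - 6x + 9| ≤ 5·3^2 + 6·3 + 9 = 72.
Hence |(5x^3 - x^2 + 3x + 1) + 8| ≤ 72|x + 1| < ϵ provided |x + 1| < ϵ/72.
Choosing δ = min(2, ϵ/72) ensures both conditions, hence |(5x^3 - x^2 + 3x + 1) + 8| < ϵ.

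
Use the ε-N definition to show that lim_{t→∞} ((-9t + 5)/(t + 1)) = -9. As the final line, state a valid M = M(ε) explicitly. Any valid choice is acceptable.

Let ε > 0 be given. We seek M > 0 such that t > M implies |(-9t + 5)/(t + 1) + 9| < ε.
(-9t + 5)/(t + 1) + 9 = ((-9t + 5) − (-9)(t + 1)) / ((t + 1)) = 14/((t + 1)).
For t > 0 we have t + 1 > t, so |(-9t + 5)/(t + 1) + 9| = 14/((t + 1)) < 14/(t) = 14/t.
Thus |(-9t + 5)/(t + 1) + 9| < ε whenever t > 14/ε.
Take M = 14/ε. If t > M then |(-9t + 5)/(t + 1) + 9| < 14/t < ε.

M = 14/ε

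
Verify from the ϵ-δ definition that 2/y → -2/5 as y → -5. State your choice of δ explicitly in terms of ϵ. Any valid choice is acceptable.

Fix ϵ > 0. We seek δ > 0 such that 0 < |y + 5| < δ implies |2/y + 2/5| < ϵ.
|2/y + 2/5| = 2·|-5 − y|/(5·|y|) = 2|y + 5|/(5|y|).
Restrict δ ≤ 5/2. Then |y + 5| < 5/2 gives |y| > 5/2, so 5|y| > 25/2.
Then |2/y + 2/5| < 2|y + 5|/(25/2), which is < ϵ when |y + 5| < (25/4)ϵ.
Take δ = min(5/2, (25/4)ϵ). Then 0 < |y + 5| < δ gives both |y + 5| < 5/2 and |y + 5| < (25/4)ϵ, so |2/y + 2/5| < ϵ.

δ = min(5/2, (25/4)ϵ)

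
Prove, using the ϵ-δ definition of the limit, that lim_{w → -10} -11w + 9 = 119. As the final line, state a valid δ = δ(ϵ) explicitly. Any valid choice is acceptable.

δ = ϵ/11

Fix ϵ > 0. We need δ > 0 so that 0 < |w + 10| < δ implies |(-11w + 9) − 119| < ϵ.
Since (-11w + 9) − 119 = -11(w + 10), we have |(-11w + 9) − 119| = 11|w + 10|.
So 11|w + 10| < ϵ exactly when |w + 10| < ϵ/11.
Take δ = ϵ/11. If 0 < |w + 10| < δ then |(-11w + 9) − 119| = 11|w + 10| < 11·(ϵ/11) = ϵ.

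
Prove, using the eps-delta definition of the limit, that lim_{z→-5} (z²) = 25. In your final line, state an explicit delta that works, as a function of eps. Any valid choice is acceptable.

Fix eps > 0. We seek delta > 0 with 0 < |z + 5| < delta ⇒ |z² − 25| < eps.
Factor: z² − 25 = (z + 5)(z - 5), so |z² − 25| = |z + 5|·|z - 5|.
Impose delta ≤ 1 so that |z| < 6; then |z - 5| ≤ 11.
Hence |z² − 25| ≤ 11|z + 5|, which is < eps once |z + 5| < eps/11.
Take delta = min(1, eps/11). If 0 < |z + 5| < delta then both bounds hold and |z² − 25| ≤ 11|z + 5| < 11·(eps/11) = eps.

delta = min(1, eps/11)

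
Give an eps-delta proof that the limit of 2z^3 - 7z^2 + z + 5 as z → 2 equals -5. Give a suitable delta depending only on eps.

delta = min(1, eps/32)

Let eps > 0 be given. We want delta > 0 such that 0 < |z − 2| < delta implies |(2z^3 - 7z^2 + z + 5) + 5| < eps.
(2z^3 - 7z^2 + z + 5) + 5 = 2z^3 - 7z^2 + z + 10 = (z − 2)(2z^2 - 3z - 5).
So |(2z^3 - 7z^2 + z + 5) + 5| = |z − 2|·|2z^2 - 3z - 5|.
Require delta ≤ 1. Then |z − 2| < 1 gives |z| < 3, and by the triangle inequality |2z^2 - 3z - 5| ≤ 2·3^2 + 3·3 + 5 = 32.
Hence |(2z^3 - 7z^2 + z + 5) + 5| ≤ 32|z − 2| < eps provided |z − 2| < eps/32.
Choosing delta = min(1, eps/32) ensures both conditions, hence |(2z^3 - 7z^2 + z + 5) + 5| < eps.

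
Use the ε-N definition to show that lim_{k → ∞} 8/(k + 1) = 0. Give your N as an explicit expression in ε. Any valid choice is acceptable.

N = 8/ε

Let ε > 0. For k ≥ 1, |8/(k + 1) − 0| = 8/(k + 1) ≤ 8/k.
We need 8/k < ε, i.e. k > 8/ε.
Take N = 8/ε. If k > N then |8/(k + 1)| ≤ 8/k < ε.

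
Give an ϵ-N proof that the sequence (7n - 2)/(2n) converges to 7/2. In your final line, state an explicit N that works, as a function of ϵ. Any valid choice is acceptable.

N = 1/ϵ

Suppose ϵ > 0. For n ≥ 1, |(7n - 2)/(2n) − (7/2)| = |-4|/(2(2n)) = 4/(2(2n)).
Since 2n ≥ 2n for n ≥ 1, this is ≤ 4/(2·2n) = 1/n.
So |(7n - 2)/(2n) − (7/2)| < ϵ whenever n > 1/ϵ.
Take N = 1/ϵ. If n > N then |(7n - 2)/(2n) − (7/2)| ≤ 1/n < ϵ.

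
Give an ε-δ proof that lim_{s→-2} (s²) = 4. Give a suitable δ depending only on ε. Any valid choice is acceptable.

Suppose ε > 0. We seek δ > 0 with 0 < |s + 2| < δ ⇒ |s² − 4| < ε.
Factor: s² − 4 = (s + 2)(s - 2), so |s² − 4| = |s + 2|·|s - 2|.
Impose δ ≤ 1 so that |s| < 3; then |s - 2| ≤ 5.
Hence |s² − 4| ≤ 5|s + 2|, which is < ε once |s + 2| < ε/5.
Take δ = min(1, ε/5). If 0 < |s + 2| < δ then both bounds hold and |s² − 4| ≤ 5|s + 2| < 5·(ε/5) = ε.

δ = min(1, ε/5)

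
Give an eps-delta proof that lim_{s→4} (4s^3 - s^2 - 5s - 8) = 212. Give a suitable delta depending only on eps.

Suppose eps > 0. We want delta > 0 such that 0 < |s − 4| < delta implies |(4s^3 - s^2 - 5s - 8) − 212| < eps.
(4s^3 - s^2 - 5s - 8) − 212 = 4s^3 - s^2 - 5s - 220 = (s − 4)(4s^2 + 15s + 55).
So |(4s^3 - s^2 - 5s - 8) − 212| = |s − 4|·|4s^2 + 15s + 55|.
Assume first that |s − 4| < 1, so |s| < 5. Then |4s^2 + 15s + 55| ≤ 4·5^2 + 15·5 + 55 = 230.
Hence |(4s^3 - s^2 - 5s - 8) − 212| ≤ 230|s − 4| < eps provided |s − 4| < eps/230.
Take delta = min(1, eps/230). Then 0 < |s − 4| < delta gives both |s − 4| < 1 and |s − 4| < eps/230, so |(4s^3 - s^2 - 5s - 8) − 212| < eps.

delta = min(1, eps/230)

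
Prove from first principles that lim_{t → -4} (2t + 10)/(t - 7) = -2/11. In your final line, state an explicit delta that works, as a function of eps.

delta = min(11/2, (121/48)eps)

Let eps > 0 be given. We want delta > 0 with 0 < |t + 4| < delta ⇒ |(2t + 10)/(t - 7) + 2/11| < eps.
Combining over a common denominator, (2t + 10)/(t - 7) + 2/11 = [(2t + 10)·(-11) − 2·(t - 7)] / [(-11)·(t - 7)] = -24(t + 4) / ((-11)(t - 7)).
So |(2t + 10)/(t - 7) + 2/11| = 24|t + 4| / (11·|t − 7|).
Require delta ≤ 11/2, so |t − 7| ≥ |-11| − |t + 4| > 11 − 11/2 = 11/2.
Hence |(2t + 10)/(t - 7) + 2/11| < 24|t + 4|/(11·(11/2)) = (48/121)|t + 4|, which is < eps once |t + 4| < (121/48)eps.
Take delta = min(11/2, (121/48)eps). Then 0 < |t + 4| < delta forces both bounds, so |(2t + 10)/(t - 7) + 2/11| < eps.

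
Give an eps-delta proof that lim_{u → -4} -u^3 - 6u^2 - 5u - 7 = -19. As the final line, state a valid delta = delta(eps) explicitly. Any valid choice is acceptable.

Let eps > 0. We want delta > 0 such that 0 < |u + 4| < delta implies |(-u^3 - 6u^2 - 5u - 7) + 19| < eps.
(-u^3 - 6u^2 - 5u - 7) + 19 = -u^3 - 6u^2 - 5u + 12 = (u + 4)(-u^2 - 2u + 3).
So |(-u^3 - 6u^2 - 5u - 7) + 19| = |u + 4|·|-u^2 - 2u + 3|.
Assume first that |u + 4| < 2, so |u| < 6. Then |-u^2 - 2u + 3| ≤ 6^2 + 2·6 + 3 = 51.
Hence |(-u^3 - 6u^2 - 5u - 7) + 19| ≤ 51|u + 4| < eps provided |u + 4| < eps/51.
Take delta = min(2, eps/51). Then 0 < |u + 4| < delta gives both |u + 4| < 2 and |u + 4| < eps/51, so |(-u^3 - 6u^2 - 5u - 7) + 19| < eps.

delta = min(2, eps/51)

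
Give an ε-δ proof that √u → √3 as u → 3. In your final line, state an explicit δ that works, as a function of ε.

Fix ε > 0. We want δ > 0 such that 0 < |u − 3| < δ implies |√u − √3| < ε.
Multiplying by the conjugate, |√u − √3| = |u − 3|/(√u + √3).
Restrict δ ≤ 3 so that |u − 3| < 3 forces u > 0, and then √u + √3 > √3.
Hence |√u − √3| < |u − 3|/√3, which is < ε once |u − 3| < √3·ε.
Take δ = min(3, √3·ε). If 0 < |u − 3| < δ then u > 0 and |√u − √3| < |u − 3|/√3 < ε.

δ = min(3, √3·ε)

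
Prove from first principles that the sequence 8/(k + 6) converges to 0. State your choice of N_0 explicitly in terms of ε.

N_0 = 8/ε

Let ε > 0 be given. For k ≥ 1, |8/(k + 6) − 0| = 8/(k + 6) ≤ 8/k.
We need 8/k < ε, i.e. k > 8/ε.
Take N_0 = 8/ε. If k > N_0 then |8/(k + 6)| ≤ 8/k < ε.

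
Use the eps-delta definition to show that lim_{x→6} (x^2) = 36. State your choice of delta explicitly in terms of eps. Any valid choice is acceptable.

Fix eps > 0. We seek delta > 0 with 0 < |x − 6| < delta ⇒ |x^2 − 36| < eps.
Factor: x^2 − 36 = (x − 6)(x + 6), so |x^2 − 36| = |x − 6|·|x + 6|.
Impose delta ≤ 2 so that |x| < 8; then |x + 6| ≤ 14.
Hence |x^2 − 36| ≤ 14|x − 6|, which is < eps once |x − 6| < eps/14.
Take delta = min(2, eps/14). If 0 < |x − 6| < delta then both bounds hold and |x^2 − 36| ≤ 14|x − 6| < 14·(eps/14) = eps.

delta = min(2, eps/14)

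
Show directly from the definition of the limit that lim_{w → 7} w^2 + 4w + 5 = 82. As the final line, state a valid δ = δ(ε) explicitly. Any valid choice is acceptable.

δ = min(1, ε/19)

Fix ε > 0. We want δ > 0 such that 0 < |w − 7| < δ implies |(w^2 + 4w + 5) − 82| < ε.
(w^2 + 4w + 5) − 82 = w^2 + 4w - 77 = (w − 7)(w + 11).
So |(w^2 + 4w + 5) − 82| = |w − 7|·|w + 11|.
Require δ ≤ 1. Then |w − 7| < 1 gives |w| < 8, and by the triangle inequality |w + 11| ≤ 8 + 11 = 19.
Hence |(w^2 + 4w + 5) − 82| ≤ 19|w − 7| < ε provided |w − 7| < ε/19.
Choosing δ = min(1, ε/19) ensures both conditions, hence |(w^2 + 4w + 5) − 82| < ε.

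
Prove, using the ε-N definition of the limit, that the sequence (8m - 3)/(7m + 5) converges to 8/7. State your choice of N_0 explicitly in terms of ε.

Let ε > 0 be given. For m ≥ 1, |(8m - 3)/(7m + 5) − (8/7)| = |-61|/(7(7m + 5)) = 61/(7(7m + 5)).
Since 7m + 5 ≥ 7m for m ≥ 1, this is ≤ 61/(7·7m) = (61/49)/m.
So |(8m - 3)/(7m + 5) − (8/7)| < ε whenever m > (61/49)/ε.
Take N_0 = (61/49)/ε. If m > N_0 then |(8m - 3)/(7m + 5) − (8/7)| ≤ (61/49)/m < ε.

N_0 = (61/49)/ε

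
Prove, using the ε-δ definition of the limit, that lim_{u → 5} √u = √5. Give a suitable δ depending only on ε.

Fix ε > 0. We want δ > 0 such that 0 < |u − 5| < δ implies |√u − √5| < ε.
Multiplying by the conjugate, |√u − √5| = |u − 5|/(√u + √5).
Restrict δ ≤ 5 so that |u − 5| < 5 forces u > 0, and then √u + √5 > √5.
Hence |√u − √5| < |u − 5|/√5, which is < ε once |u − 5| < √5·ε.
Take δ = min(5, √5·ε). If 0 < |u − 5| < δ then u > 0 and |√u − √5| < |u − 5|/√5 < ε.

δ = min(5, √5·ε)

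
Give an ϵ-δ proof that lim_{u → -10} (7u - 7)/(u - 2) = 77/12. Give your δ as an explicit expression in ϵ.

Fix ϵ > 0. We want δ > 0 with 0 < |u + 10| < δ ⇒ |(7u - 7)/(u - 2) − (77/12)| < ϵ.
Combining over a common denominator, (7u - 7)/(u - 2) − (77/12) = [(7u - 7)·(-12) − (-77)·(u - 2)] / [(-12)·(u - 2)] = -7(u + 10) / ((-12)(u - 2)).
So |(7u - 7)/(u - 2) − (77/12)| = 7|u + 10| / (12·|u − 2|).
Restrict δ ≤ 6. Then |u + 10| < 6 gives |u − 2| = |(u + 10) + (-12)| ≥ 12 − 6 = 6.
Hence |(7u - 7)/(u - 2) − (77/12)| < 7|u + 10|/(12·6) = (7/72)|u + 10|, which is < ϵ once |u + 10| < (72/7)ϵ.
Take δ = min(6, (72/7)ϵ). Then 0 < |u + 10| < δ forces both bounds, so |(7u - 7)/(u - 2) − (77/12)| < ϵ.

δ = min(6, (72/7)ϵ)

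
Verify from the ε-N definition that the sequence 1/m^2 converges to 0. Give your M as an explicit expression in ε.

M = (1/ε)^{1/2}

Let ε > 0. For m ≥ 1, |1/m^2 − 0| = 1/m^2.
1/m^2 < ε ⇔ m^2 > 1/ε ⇔ m > (1/ε)^{1/2}.
Take M = (1/ε)^{1/2}. Then m > M implies 1/m^2 < ε.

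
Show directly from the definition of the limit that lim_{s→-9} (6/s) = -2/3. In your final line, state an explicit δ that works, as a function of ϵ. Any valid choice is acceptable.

Let ϵ > 0 be given. We seek δ > 0 such that 0 < |s + 9| < δ implies |6/s + 2/3| < ϵ.
|6/s + 2/3| = 6·|-9 − s|/(9·|s|) = 6|s + 9|/(9|s|).
Require δ ≤ 9/2 so that |s| > 9 − 9/2 = 9/2, hence 9|s| > 81/2.
Then |6/s + 2/3| < 6|s + 9|/(81/2), which is < ϵ when |s + 9| < (27/4)ϵ.
Take δ = min(9/2, (27/4)ϵ). Then 0 < |s + 9| < δ gives both |s + 9| < 9/2 and |s + 9| < (27/4)ϵ, so |6/s + 2/3| < ϵ.

δ = min(9/2, (27/4)ϵ)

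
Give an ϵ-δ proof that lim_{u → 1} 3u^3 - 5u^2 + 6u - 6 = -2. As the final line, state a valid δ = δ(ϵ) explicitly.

δ = min(2, ϵ/37)

Let ϵ > 0. We want δ > 0 such that 0 < |u − 1| < δ implies |(3u^3 - 5u^2 + 6u - 6) + 2| < ϵ.
(3u^3 - 5u^2 + 6u - 6) + 2 = 3u^3 - 5u^2 + 6u - 4 = (u − 1)(3u^2 - 2u + 4).
So |(3u^3 - 5u^2 + 6u - 6) + 2| = |u − 1|·|3u^2 - 2u + 4|.
Assume first that |u − 1| < 2, so |u| < 3. Then |3u^2 - 2u + 4| ≤ 3·3^2 + 2·3 + 4 = 37.
Hence |(3u^3 - 5u^2 + 6u - 6) + 2| ≤ 37|u − 1| < ϵ provided |u − 1| < ϵ/37.
Choosing δ = min(2, ϵ/37) ensures both conditions, hence |(3u^3 - 5u^2 + 6u - 6) + 2| < ϵ.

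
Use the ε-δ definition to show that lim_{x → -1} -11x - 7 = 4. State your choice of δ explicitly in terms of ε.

Let ε > 0. We need δ > 0 so that 0 < |x + 1| < δ implies |(-11x - 7) − 4| < ε.
|(-11x - 7) − 4| = |-11x - 11| = 11|x + 1|.
So 11|x + 1| < ε exactly when |x + 1| < ε/11.
Choosing δ = ε/11 gives |(-11x - 7) − 4| = 11|x + 1| < ε whenever |x + 1| < δ.

δ = ε/11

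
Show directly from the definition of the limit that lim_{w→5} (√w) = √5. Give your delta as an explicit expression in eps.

Suppose eps > 0. We want delta > 0 such that 0 < |w − 5| < delta implies |√w − √5| < eps.
Multiplying by the conjugate, |√w − √5| = |w − 5|/(√w + √5).
Restrict delta ≤ 5 so that |w − 5| < 5 forces w > 0, and then √w + √5 > √5.
Hence |√w − √5| < |w − 5|/√5, which is < eps once |w − 5| < √5·eps.
Take delta = min(5, √5·eps). If 0 < |w − 5| < delta then w > 0 and |√w − √5| < |w − 5|/√5 < eps.

delta = min(5, √5·eps)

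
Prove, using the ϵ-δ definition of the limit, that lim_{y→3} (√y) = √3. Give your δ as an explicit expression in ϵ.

δ = min(3, √3·ϵ)

Let ϵ > 0 be given. We want δ > 0 such that 0 < |y − 3| < δ implies |√y − √3| < ϵ.
Rationalise: √y − √3 = (y − 3)/(√y + √3), so |√y − √3| = |y − 3|/(√y + √3).
Restrict δ ≤ 3 so that |y − 3| < 3 forces y > 0, and then √y + √3 > √3.
Hence |√y − √3| < |y − 3|/√3, which is < ϵ once |y − 3| < √3·ϵ.
Take δ = min(3, √3·ϵ). If 0 < |y − 3| < δ then y > 0 and |√y − √3| < |y − 3|/√3 < ϵ.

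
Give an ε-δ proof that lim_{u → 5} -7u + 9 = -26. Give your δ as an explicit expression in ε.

δ = ε/7

Let ε > 0 be given. We need δ > 0 so that 0 < |u − 5| < δ implies |(-7u + 9) + 26| < ε.
|(-7u + 9) + 26| = |-7u + 35| = 7|u − 5|.
So 7|u − 5| < ε exactly when |u − 5| < ε/7.
Take δ = ε/7. If 0 < |u − 5| < δ then |(-7u + 9) + 26| = 7|u − 5| < 7·(ε/7) = ε.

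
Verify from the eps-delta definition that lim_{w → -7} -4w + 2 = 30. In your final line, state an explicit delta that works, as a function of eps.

Let eps > 0 be given. We need delta > 0 so that 0 < |w + 7| < delta implies |(-4w + 2) − 30| < eps.
Since (-4w + 2) − 30 = -4(w + 7), we have |(-4w + 2) − 30| = 4|w + 7|.
So 4|w + 7| < eps exactly when |w + 7| < eps/4.
Take delta = eps/4. If 0 < |w + 7| < delta then |(-4w + 2) − 30| = 4|w + 7| < 4·(eps/4) = eps.

delta = eps/4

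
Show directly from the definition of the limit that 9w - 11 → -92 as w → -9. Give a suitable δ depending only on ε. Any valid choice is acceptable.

Fix ε > 0. We need δ > 0 so that 0 < |w + 9| < δ implies |(9w - 11) + 92| < ε.
|(9w - 11) + 92| = |9w + 81| = 9|w + 9|.
Thus it suffices that |w + 9| < ε/9.
Take δ = ε/9. If 0 < |w + 9| < δ then |(9w - 11) + 92| = 9|w + 9| < 9·(ε/9) = ε.

δ = ε/9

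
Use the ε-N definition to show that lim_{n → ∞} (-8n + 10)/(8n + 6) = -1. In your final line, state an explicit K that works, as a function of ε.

Let ε > 0 be given. For n ≥ 1, |(-8n + 10)/(8n + 6) + 1| = |128|/(8(8n + 6)) = 128/(8(8n + 6)).
Since 8n + 6 ≥ 8n for n ≥ 1, this is ≤ 128/(8·8n) = 2/n.
So |(-8n + 10)/(8n + 6) + 1| < ε whenever n > 2/ε.
Take K = 2/ε. If n > K then |(-8n + 10)/(8n + 6) + 1| ≤ 2/n < ε.

K = 2/ε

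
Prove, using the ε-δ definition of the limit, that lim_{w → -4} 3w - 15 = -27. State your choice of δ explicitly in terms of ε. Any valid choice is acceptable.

Fix ε > 0. We need δ > 0 so that 0 < |w + 4| < δ implies |(3w - 15) + 27| < ε.
Since (3w - 15) + 27 = 3(w + 4), we have |(3w - 15) + 27| = 3|w + 4|.
Thus it suffices that |w + 4| < ε/3.
Take δ = ε/3. If 0 < |w + 4| < δ then |(3w - 15) + 27| = 3|w + 4| < 3·(ε/3) = ε.

δ = ε/3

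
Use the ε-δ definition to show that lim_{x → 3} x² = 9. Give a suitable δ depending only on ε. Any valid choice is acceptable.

δ = min(2, ε/8)

Fix ε > 0. We seek δ > 0 with 0 < |x − 3| < δ ⇒ |x² − 9| < ε.
Factor: x² − 9 = (x − 3)(x + 3), so |x² − 9| = |x − 3|·|x + 3|.
Impose δ ≤ 2 so that |x| < 5; then |x + 3| ≤ 8.
Hence |x² − 9| ≤ 8|x − 3|, which is < ε once |x − 3| < ε/8.
Take δ = min(2, ε/8). If 0 < |x − 3| < δ then both bounds hold and |x² − 9| ≤ 8|x − 3| < 8·(ε/8) = ε.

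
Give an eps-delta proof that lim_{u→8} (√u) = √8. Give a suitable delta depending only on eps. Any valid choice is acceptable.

delta = min(8, √8·eps)

Let eps > 0. We want delta > 0 such that 0 < |u − 8| < delta implies |√u − √8| < eps.
Rationalise: √u − √8 = (u − 8)/(√u + √8), so |√u − √8| = |u − 8|/(√u + √8).
Restrict delta ≤ 8 so that |u − 8| < 8 forces u > 0, and then √u + √8 > √8.
Hence |√u − √8| < |u − 8|/√8, which is < eps once |u − 8| < √8·eps.
Take delta = min(8, √8·eps). If 0 < |u − 8| < delta then u > 0 and |√u − √8| < |u − 8|/√8 < eps.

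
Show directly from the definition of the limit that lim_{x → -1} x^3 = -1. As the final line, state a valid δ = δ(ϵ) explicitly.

δ = min(1, ϵ/7)

Fix ϵ > 0. We seek δ > 0 with 0 < |x + 1| < δ ⇒ |x^3 + 1| < ϵ.
Factor: x^3 + 1 = (x + 1)(x^2 - x + 1), so |x^3 + 1| = |x + 1|·|x^2 - x + 1|.
Restrict δ ≤ 1. Then |x + 1| < 1 gives |x| < 2, so by the triangle inequality |x^2 - x + 1| ≤ 2^2 + 2 + 1 = 7.
Hence |x^3 + 1| ≤ 7|x + 1|, which is < ϵ once |x + 1| < ϵ/7.
Take δ = min(1, ϵ/7). If 0 < |x + 1| < δ then both bounds hold and |x^3 + 1| ≤ 7|x + 1| < 7·(ϵ/7) = ϵ.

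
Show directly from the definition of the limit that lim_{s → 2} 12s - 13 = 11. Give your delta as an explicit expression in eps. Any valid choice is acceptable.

Let eps > 0 be given. We need delta > 0 so that 0 < |s − 2| < delta implies |(12s - 13) − 11| < eps.
|(12s - 13) − 11| = |12s - 24| = 12|s − 2|.
Thus it suffices that |s − 2| < eps/12.
Take delta = eps/12. If 0 < |s − 2| < delta then |(12s - 13) − 11| = 12|s − 2| < 12·(eps/12) = eps.

delta = eps/12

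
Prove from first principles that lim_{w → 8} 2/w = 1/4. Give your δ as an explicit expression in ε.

Let ε > 0. We seek δ > 0 such that 0 < |w − 8| < δ implies |2/w − (1/4)| < ε.
|2/w − (1/4)| = 2·|8 − w|/(8·|w|) = 2|w − 8|/(8|w|).
Restrict δ ≤ 4. Then |w − 8| < 4 gives |w| > 4, so 8|w| > 32.
Then |2/w − (1/4)| < 2|w − 8|/32, which is < ε when |w − 8| < 16ε.
Take δ = min(4, 16ε). Then 0 < |w − 8| < δ gives both |w − 8| < 4 and |w − 8| < 16ε, so |2/w − (1/4)| < ε.

δ = min(4, 16ε)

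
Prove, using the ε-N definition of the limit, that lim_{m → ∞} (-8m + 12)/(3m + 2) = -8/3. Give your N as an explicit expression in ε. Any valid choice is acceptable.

Let ε > 0 be given. For m ≥ 1, |(-8m + 12)/(3m + 2) + 8/3| = |52|/(3(3m + 2)) = 52/(3(3m + 2)).
Since 3m + 2 ≥ 3m for m ≥ 1, this is ≤ 52/(3·3m) = (52/9)/m.
So |(-8m + 12)/(3m + 2) + 8/3| < ε whenever m > (52/9)/ε.
Take N = (52/9)/ε. If m > N then |(-8m + 12)/(3m + 2) + 8/3| ≤ (52/9)/m < ε.

N = (52/9)/ε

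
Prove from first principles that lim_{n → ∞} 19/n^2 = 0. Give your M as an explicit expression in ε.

Fix ε > 0. For n ≥ 1, |19/n^2 − 0| = 19/n^2.
19/n^2 < ε ⇔ n^2 > 19/ε ⇔ n > (19/ε)^{1/2}.
Take M = (19/ε)^{1/2}. Then n > M implies 19/n^2 < ε.

M = (19/ε)^{1/2}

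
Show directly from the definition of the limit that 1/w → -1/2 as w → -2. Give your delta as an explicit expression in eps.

delta = min(1, 2eps)

Let eps > 0. We seek delta > 0 such that 0 < |w + 2| < delta implies |1/w + 1/2| < eps.
|1/w + 1/2| = |-2 − w|/(2·|w|) = |w + 2|/(2|w|).
Restrict delta ≤ 1. Then |w + 2| < 1 gives |w| > 1, so 2|w| > 2.
Then |1/w + 1/2| < |w + 2|/2, which is < eps when |w + 2| < 2eps.
Take delta = min(1, 2eps). Then 0 < |w + 2| < delta gives both |w + 2| < 1 and |w + 2| < 2eps, so |1/w + 1/2| < eps.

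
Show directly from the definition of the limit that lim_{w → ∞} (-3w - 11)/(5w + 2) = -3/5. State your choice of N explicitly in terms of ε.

N = (49/25)/ε

Let ε > 0. We seek N > 0 such that w > N implies |(-3w - 11)/(5w + 2) + 3/5| < ε.
(-3w - 11)/(5w + 2) + 3/5 = (5(-3w - 11) − (-3)(5w + 2)) / (5(5w + 2)) = -49/(5(5w + 2)).
For w > 0 we have 5w + 2 > 5w, so |(-3w - 11)/(5w + 2) + 3/5| = 49/(5(5w + 2)) < 49/(5·5w) = (49/25)/w.
Thus |(-3w - 11)/(5w + 2) + 3/5| < ε whenever w > (49/25)/ε.
Take N = (49/25)/ε. If w > N then |(-3w - 11)/(5w + 2) + 3/5| < (49/25)/w < ε.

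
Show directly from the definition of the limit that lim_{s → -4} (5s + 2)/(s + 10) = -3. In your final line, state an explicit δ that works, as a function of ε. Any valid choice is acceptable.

δ = min(3, (3/8)ε)

Let ε > 0. We want δ > 0 with 0 < |s + 4| < δ ⇒ |(5s + 2)/(s + 10) + 3| < ε.
Combining over a common denominator, (5s + 2)/(s + 10) + 3 = [(5s + 2)·6 − (-18)·(s + 10)] / [6·(s + 10)] = 48(s + 4) / (6(s + 10)).
So |(5s + 2)/(s + 10) + 3| = 48|s + 4| / (6·|s + 10|).
Require δ ≤ 3, so |s + 10| ≥ |6| − |s + 4| > 6 − 3 = 3.
Hence |(5s + 2)/(s + 10) + 3| < 48|s + 4|/(6·3) = (8/3)|s + 4|, which is < ε once |s + 4| < (3/8)ε.
Take δ = min(3, (3/8)ε). Then 0 < |s + 4| < δ forces both bounds, so |(5s + 2)/(s + 10) + 3| < ε.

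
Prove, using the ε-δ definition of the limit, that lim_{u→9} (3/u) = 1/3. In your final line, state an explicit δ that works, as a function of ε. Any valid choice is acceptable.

δ = min(9/2, (27/2)ε)

Let ε > 0 be given. We seek δ > 0 such that 0 < |u − 9| < δ implies |3/u − (1/3)| < ε.
|3/u − (1/3)| = 3·|9 − u|/(9·|u|) = 3|u − 9|/(9|u|).
Restrict δ ≤ 9/2. Then |u − 9| < 9/2 gives |u| > 9/2, so 9|u| > 81/2.
Then |3/u − (1/3)| < 3|u − 9|/(81/2), which is < ε when |u − 9| < (27/2)ε.
Take δ = min(9/2, (27/2)ε). Then 0 < |u − 9| < δ gives both |u − 9| < 9/2 and |u − 9| < (27/2)ε, so |3/u − (1/3)| < ε.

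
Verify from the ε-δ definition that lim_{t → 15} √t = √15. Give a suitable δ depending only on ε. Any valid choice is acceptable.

δ = min(15, √15·ε)

Let ε > 0. We want δ > 0 such that 0 < |t − 15| < δ implies |√t − √15| < ε.
Multiplying by the conjugate, |√t − √15| = |t − 15|/(√t + √15).
Restrict δ ≤ 15 so that |t − 15| < 15 forces t > 0, and then √t + √15 > √15.
Hence |√t − √15| < |t − 15|/√15, which is < ε once |t − 15| < √15·ε.
Take δ = min(15, √15·ε). If 0 < |t − 15| < δ then t > 0 and |√t − √15| < |t − 15|/√15 < ε.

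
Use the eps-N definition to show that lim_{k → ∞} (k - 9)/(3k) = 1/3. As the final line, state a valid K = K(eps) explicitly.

K = 3/eps

Suppose eps > 0. For k ≥ 1, |(k - 9)/(3k) − (1/3)| = |-27|/(3(3k)) = 27/(3(3k)).
Since 3k ≥ 3k for k ≥ 1, this is ≤ 27/(3·3k) = 3/k.
So |(k - 9)/(3k) − (1/3)| < eps whenever k > 3/eps.
Take K = 3/eps. If k > K then |(k - 9)/(3k) − (1/3)| ≤ 3/k < eps.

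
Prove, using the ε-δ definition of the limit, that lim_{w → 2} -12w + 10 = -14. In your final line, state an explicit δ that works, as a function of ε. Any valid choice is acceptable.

δ = ε/12

Let ε > 0. We need δ > 0 so that 0 < |w − 2| < δ implies |(-12w + 10) + 14| < ε.
Since (-12w + 10) + 14 = -12(w − 2), we have |(-12w + 10) + 14| = 12|w − 2|.
So 12|w − 2| < ε exactly when |w − 2| < ε/12.
Choosing δ = ε/12 gives |(-12w + 10) + 14| = 12|w − 2| < ε whenever |w − 2| < δ.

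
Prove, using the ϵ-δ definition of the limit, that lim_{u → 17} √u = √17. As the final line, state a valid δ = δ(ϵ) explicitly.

Fix ϵ > 0. We want δ > 0 such that 0 < |u − 17| < δ implies |√u − √17| < ϵ.
Rationalise: √u − √17 = (u − 17)/(√u + √17), so |√u − √17| = |u − 17|/(√u + √17).
Restrict δ ≤ 17 so that |u − 17| < 17 forces u > 0, and then √u + √17 > √17.
Hence |√u − √17| < |u − 17|/√17, which is < ϵ once |u − 17| < √17·ϵ.
Take δ = min(17, √17·ϵ). If 0 < |u − 17| < δ then u > 0 and |√u − √17| < |u − 17|/√17 < ϵ.

δ = min(17, √17·ϵ)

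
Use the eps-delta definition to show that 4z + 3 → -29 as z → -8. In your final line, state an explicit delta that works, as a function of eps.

Suppose eps > 0. We need delta > 0 so that 0 < |z + 8| < delta implies |(4z + 3) + 29| < eps.
|(4z + 3) + 29| = |4z + 32| = 4|z + 8|.
Thus it suffices that |z + 8| < eps/4.
Take delta = eps/4. If 0 < |z + 8| < delta then |(4z + 3) + 29| = 4|z + 8| < 4·(eps/4) = eps.

delta = eps/4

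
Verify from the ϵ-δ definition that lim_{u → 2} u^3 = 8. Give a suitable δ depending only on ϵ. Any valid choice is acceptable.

δ = min(1, ϵ/19)

Fix ϵ > 0. We seek δ > 0 with 0 < |u − 2| < δ ⇒ |u^3 − 8| < ϵ.
Factor: u^3 − 8 = (u − 2)(u^2 + 2u + 4), so |u^3 − 8| = |u − 2|·|u^2 + 2u + 4|.
Impose δ ≤ 1 so that |u| < 3; then |u^2 + 2u + 4| ≤ 19.
Hence |u^3 − 8| ≤ 19|u − 2|, which is < ϵ once |u − 2| < ϵ/19.
Take δ = min(1, ϵ/19). If 0 < |u − 2| < δ then both bounds hold and |u^3 − 8| ≤ 19|u − 2| < 19·(ϵ/19) = ϵ.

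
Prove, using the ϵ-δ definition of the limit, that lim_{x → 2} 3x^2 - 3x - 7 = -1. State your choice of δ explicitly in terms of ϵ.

δ = min(2, ϵ/15)

Let ϵ > 0. We want δ > 0 such that 0 < |x − 2| < δ implies |(3x^2 - 3x - 7) + 1| < ϵ.
(3x^2 - 3x - 7) + 1 = 3x^2 - 3x - 6 = (x − 2)(3x + 3).
So |(3x^2 - 3x - 7) + 1| = |x − 2|·|3x + 3|.
Require δ ≤ 2. Then |x − 2| < 2 gives |x| < 4, and by the triangle inequality |3x + 3| ≤ 3·4 + 3 = 15.
Hence |(3x^2 - 3x - 7) + 1| ≤ 15|x − 2| < ϵ provided |x − 2| < ϵ/15.
Choosing δ = min(2, ϵ/15) ensures both conditions, hence |(3x^2 - 3x - 7) + 1| < ϵ.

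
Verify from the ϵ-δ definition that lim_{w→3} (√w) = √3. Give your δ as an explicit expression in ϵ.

δ = min(3, √3·ϵ)

Suppose ϵ > 0. We want δ > 0 such that 0 < |w − 3| < δ implies |√w − √3| < ϵ.
Rationalise: √w − √3 = (w − 3)/(√w + √3), so |√w − √3| = |w − 3|/(√w + √3).
Restrict δ ≤ 3 so that |w − 3| < 3 forces w > 0, and then √w + √3 > √3.
Hence |√w − √3| < |w − 3|/√3, which is < ϵ once |w − 3| < √3·ϵ.
Take δ = min(3, √3·ϵ). If 0 < |w − 3| < δ then w > 0 and |√w − √3| < |w − 3|/√3 < ϵ.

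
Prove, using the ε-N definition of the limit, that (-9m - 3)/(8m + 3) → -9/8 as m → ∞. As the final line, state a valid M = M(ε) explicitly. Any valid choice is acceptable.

M = (3/64)/ε

Fix ε > 0. For m ≥ 1, |(-9m - 3)/(8m + 3) + 9/8| = |3|/(8(8m + 3)) = 3/(8(8m + 3)).
Since 8m + 3 ≥ 8m for m ≥ 1, this is ≤ 3/(8·8m) = (3/64)/m.
So |(-9m - 3)/(8m + 3) + 9/8| < ε whenever m > (3/64)/ε.
Take M = (3/64)/ε. If m > M then |(-9m - 3)/(8m + 3) + 9/8| ≤ (3/64)/m < ε.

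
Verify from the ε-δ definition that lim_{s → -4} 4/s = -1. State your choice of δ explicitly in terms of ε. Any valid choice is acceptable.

δ = min(2, 2ε)

Let ε > 0 be given. We seek δ > 0 such that 0 < |s + 4| < δ implies |4/s + 1| < ε.
|4/s + 1| = 4·|-4 − s|/(4·|s|) = 4|s + 4|/(4|s|).
Require δ ≤ 2 so that |s| > 4 − 2 = 2, hence 4|s| > 8.
Then |4/s + 1| < 4|s + 4|/8, which is < ε when |s + 4| < 2ε.
Take δ = min(2, 2ε). Then 0 < |s + 4| < δ gives both |s + 4| < 2 and |s + 4| < 2ε, so |4/s + 1| < ε.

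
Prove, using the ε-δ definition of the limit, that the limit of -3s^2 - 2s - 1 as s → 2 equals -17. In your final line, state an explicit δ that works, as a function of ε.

Let ε > 0 be given. We want δ > 0 such that 0 < |s − 2| < δ implies |(-3s^2 - 2s - 1) + 17| < ε.
(-3s^2 - 2s - 1) + 17 = -3s^2 - 2s + 16 = (s − 2)(-3s - 8).
So |(-3s^2 - 2s - 1) + 17| = |s − 2|·|-3s - 8|.
Assume first that |s − 2| < 1, so |s| < 3. Then |-3s - 8| ≤ 3·3 + 8 = 17.
Hence |(-3s^2 - 2s - 1) + 17| ≤ 17|s − 2| < ε provided |s − 2| < ε/17.
Take δ = min(1, ε/17). Then 0 < |s − 2| < δ gives both |s − 2| < 1 and |s − 2| < ε/17, so |(-3s^2 - 2s - 1) + 17| < ε.

δ = min(1, ε/17)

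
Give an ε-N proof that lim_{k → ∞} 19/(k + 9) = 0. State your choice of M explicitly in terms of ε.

Let ε > 0. For k ≥ 1, |19/(k + 9) − 0| = 19/(k + 9) ≤ 19/k.
We need 19/k < ε, i.e. k > 19/ε.
Take M = 19/ε. If k > M then |19/(k + 9)| ≤ 19/k < ε.

M = 19/ε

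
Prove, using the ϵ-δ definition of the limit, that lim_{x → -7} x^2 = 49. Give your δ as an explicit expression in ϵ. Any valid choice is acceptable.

δ = min(1, ϵ/15)

Let ϵ > 0. We seek δ > 0 with 0 < |x + 7| < δ ⇒ |x^2 − 49| < ϵ.
Factor: x^2 − 49 = (x + 7)(x - 7), so |x^2 − 49| = |x + 7|·|x - 7|.
Impose δ ≤ 1 so that |x| < 8; then |x - 7| ≤ 15.
Hence |x^2 − 49| ≤ 15|x + 7|, which is < ϵ once |x + 7| < ϵ/15.
Take δ = min(1, ϵ/15). If 0 < |x + 7| < δ then both bounds hold and |x^2 − 49| ≤ 15|x + 7| < 15·(ϵ/15) = ϵ.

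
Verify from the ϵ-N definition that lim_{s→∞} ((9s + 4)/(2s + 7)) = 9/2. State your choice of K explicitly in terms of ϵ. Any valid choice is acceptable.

K = (55/4)/ϵ

Suppose ϵ > 0. We seek K > 0 such that s > K implies |(9s + 4)/(2s + 7) − (9/2)| < ϵ.
(9s + 4)/(2s + 7) − (9/2) = (2(9s + 4) − 9(2s + 7)) / (2(2s + 7)) = -55/(2(2s + 7)).
For s > 0 we have 2s + 7 > 2s, so |(9s + 4)/(2s + 7) − (9/2)| = 55/(2(2s + 7)) < 55/(2·2s) = (55/4)/s.
Thus |(9s + 4)/(2s + 7) − (9/2)| < ϵ whenever s > (55/4)/ϵ.
Take K = (55/4)/ϵ. If s > K then |(9s + 4)/(2s + 7) − (9/2)| < (55/4)/s < ϵ.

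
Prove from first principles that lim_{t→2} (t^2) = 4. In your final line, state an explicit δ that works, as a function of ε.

δ = min(2, ε/6)

Let ε > 0 be given. We seek δ > 0 with 0 < |t − 2| < δ ⇒ |t^2 − 4| < ε.
Factor: t^2 − 4 = (t − 2)(t + 2), so |t^2 − 4| = |t − 2|·|t + 2|.
Restrict δ ≤ 2. Then |t − 2| < 2 gives |t| < 4, so by the triangle inequality |t + 2| ≤ 4 + 2 = 6.
Hence |t^2 − 4| ≤ 6|t − 2|, which is < ε once |t − 2| < ε/6.
Take δ = min(2, ε/6). If 0 < |t − 2| < δ then both bounds hold and |t^2 − 4| ≤ 6|t − 2| < 6·(ε/6) = ε.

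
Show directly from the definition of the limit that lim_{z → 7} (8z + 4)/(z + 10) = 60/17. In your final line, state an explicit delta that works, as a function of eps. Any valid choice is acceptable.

Let eps > 0 be given. We want delta > 0 with 0 < |z − 7| < delta ⇒ |(8z + 4)/(z + 10) − (60/17)| < eps.
Combining over a common denominator, (8z + 4)/(z + 10) − (60/17) = [(8z + 4)·17 − 60·(z + 10)] / [17·(z + 10)] = 76(z − 7) / (17(z + 10)).
So |(8z + 4)/(z + 10) − (60/17)| = 76|z − 7| / (17·|z + 10|).
Restrict delta ≤ 17/2. Then |z − 7| < 17/2 gives |z + 10| = |(z − 7) + 17| ≥ 17 − 17/2 = 17/2.
Hence |(8z + 4)/(z + 10) − (60/17)| < 76|z − 7|/(17·(17/2)) = (152/289)|z − 7|, which is < eps once |z − 7| < (289/152)eps.
Take delta = min(17/2, (289/152)eps). Then 0 < |z − 7| < delta forces both bounds, so |(8z + 4)/(z + 10) − (60/17)| < eps.

delta = min(17/2, (289/152)eps)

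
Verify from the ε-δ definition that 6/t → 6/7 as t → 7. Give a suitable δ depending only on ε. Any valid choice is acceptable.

Let ε > 0 be given. We seek δ > 0 such that 0 < |t − 7| < δ implies |6/t − (6/7)| < ε.
|6/t − (6/7)| = 6·|7 − t|/(7·|t|) = 6|t − 7|/(7|t|).
Require δ ≤ 7/2 so that |t| > 7 − 7/2 = 7/2, hence 7|t| > 49/2.
Then |6/t − (6/7)| < 6|t − 7|/(49/2), which is < ε when |t − 7| < (49/12)ε.
Take δ = min(7/2, (49/12)ε). Then 0 < |t − 7| < δ gives both |t − 7| < 7/2 and |t − 7| < (49/12)ε, so |6/t − (6/7)| < ε.

δ = min(7/2, (49/12)ε)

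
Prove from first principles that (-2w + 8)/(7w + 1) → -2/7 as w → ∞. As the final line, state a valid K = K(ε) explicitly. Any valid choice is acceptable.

K = (58/49)/ε

Let ε > 0. We seek K > 0 such that w > K implies |(-2w + 8)/(7w + 1) + 2/7| < ε.
(-2w + 8)/(7w + 1) + 2/7 = (7(-2w + 8) − (-2)(7w + 1)) / (7(7w + 1)) = 58/(7(7w + 1)).
For w > 0 we have 7w + 1 > 7w, so |(-2w + 8)/(7w + 1) + 2/7| = 58/(7(7w + 1)) < 58/(7·7w) = (58/49)/w.
Thus |(-2w + 8)/(7w + 1) + 2/7| < ε whenever w > (58/49)/ε.
Take K = (58/49)/ε. If w > K then |(-2w + 8)/(7w + 1) + 2/7| < (58/49)/w < ε.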